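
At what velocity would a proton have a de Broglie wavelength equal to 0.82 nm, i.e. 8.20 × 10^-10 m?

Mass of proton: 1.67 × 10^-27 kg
4.84 × 10^2 m/s

From λ = h/(mv), solve for v:

v = h/(mλ)
v = (6.626 × 10^-34 J·s) / (1.67 × 10^-27 kg × 8.20 × 10^-10 m)
v = 4.84 × 10^2 m/s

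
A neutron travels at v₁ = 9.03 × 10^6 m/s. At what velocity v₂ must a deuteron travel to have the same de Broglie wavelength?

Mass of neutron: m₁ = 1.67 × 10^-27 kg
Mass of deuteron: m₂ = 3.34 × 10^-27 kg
v₂ = 4.52 × 10^6 m/s

For equal de Broglie wavelengths: λ₁ = λ₂

h/(m₁v₁) = h/(m₂v₂)
m₁v₁ = m₂v₂
v₂ = v₁ · (m₁/m₂)

v₂ = 9.03 × 10^6 m/s × (1.67 × 10^-27 kg / 3.34 × 10^-27 kg)
v₂ = 4.52 × 10^6 m/s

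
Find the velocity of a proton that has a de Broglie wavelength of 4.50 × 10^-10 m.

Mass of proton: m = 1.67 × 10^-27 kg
8.82 × 10^2 m/s

From the de Broglie relation λ = h/(mv), we solve for v:

v = h/(mλ)
v = (6.626 × 10^-34 J·s) / (1.67 × 10^-27 kg × 4.50 × 10^-10 m)
v = 8.82 × 10^2 m/s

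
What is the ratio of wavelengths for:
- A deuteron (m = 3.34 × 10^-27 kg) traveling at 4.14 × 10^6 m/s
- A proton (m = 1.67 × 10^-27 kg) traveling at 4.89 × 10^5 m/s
λ₁/λ₂ = 0.0591

Using λ = h/(mv):

λ₁ = h/(m₁v₁) = 4.79 × 10^-14 m
λ₂ = h/(m₂v₂) = 8.11 × 10^-13 m

Ratio λ₁/λ₂ = (m₂v₂)/(m₁v₁)
         = (1.67 × 10^-27 kg × 4.89 × 10^5 m/s) / (3.34 × 10^-27 kg × 4.14 × 10^6 m/s)
         = 0.0591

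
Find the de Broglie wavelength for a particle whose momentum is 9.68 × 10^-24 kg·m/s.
6.85 × 10^-11 m

Using the de Broglie relation λ = h/p:

λ = h/p
λ = (6.626 × 10^-34 J·s) / (9.68 × 10^-24 kg·m/s)
λ = 6.85 × 10^-11 m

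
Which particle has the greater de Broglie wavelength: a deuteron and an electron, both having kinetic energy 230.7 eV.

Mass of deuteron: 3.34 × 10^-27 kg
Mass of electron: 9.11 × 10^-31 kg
The electron has the longer wavelength.

Using λ = h/√(2mKE):

For deuteron: λ₁ = h/√(2m₁KE) = 1.33 × 10^-12 m
For electron: λ₂ = h/√(2m₂KE) = 8.07 × 10^-11 m

Since λ ∝ 1/√m at constant kinetic energy, the lighter particle has the longer wavelength.

The electron has the longer de Broglie wavelength.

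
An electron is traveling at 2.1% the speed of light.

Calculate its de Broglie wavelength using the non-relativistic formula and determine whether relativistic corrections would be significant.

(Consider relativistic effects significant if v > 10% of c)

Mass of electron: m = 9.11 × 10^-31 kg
No, relativistic corrections are not needed.

Using the non-relativistic de Broglie formula λ = h/(mv):

v = 2.1% × c = 6.296 × 10^6 m/s

λ = h/(mv)
λ = (6.626 × 10^-34 J·s) / (9.11 × 10^-31 kg × 6.296 × 10^6 m/s)
λ = 1.16 × 10^-10 m

Since v = 2.1% of c < 10% of c, relativistic corrections are NOT significant and this non-relativistic result is a good approximation.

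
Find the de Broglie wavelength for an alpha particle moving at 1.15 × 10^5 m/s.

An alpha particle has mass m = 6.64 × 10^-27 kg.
8.68 × 10^-13 m

Using the de Broglie relation λ = h/(mv):

λ = h/(mv)
λ = (6.626 × 10^-34 J·s) / (6.64 × 10^-27 kg × 1.15 × 10^5 m/s)
λ = 8.68 × 10^-13 m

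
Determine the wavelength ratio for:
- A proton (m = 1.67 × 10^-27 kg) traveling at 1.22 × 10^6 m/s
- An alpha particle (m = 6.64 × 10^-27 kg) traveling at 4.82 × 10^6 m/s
λ₁/λ₂ = 15.7

Using λ = h/(mv):

λ₁ = h/(m₁v₁) = 3.25 × 10^-13 m
λ₂ = h/(m₂v₂) = 2.07 × 10^-14 m

Ratio λ₁/λ₂ = (m₂v₂)/(m₁v₁)
         = (6.64 × 10^-27 kg × 4.82 × 10^6 m/s) / (1.67 × 10^-27 kg × 1.22 × 10^6 m/s)
         = 15.7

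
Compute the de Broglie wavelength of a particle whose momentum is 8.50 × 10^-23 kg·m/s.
7.80 × 10^-12 m

Using the de Broglie relation λ = h/p:

λ = h/p
λ = (6.626 × 10^-34 J·s) / (8.50 × 10^-23 kg·m/s)
λ = 7.80 × 10^-12 m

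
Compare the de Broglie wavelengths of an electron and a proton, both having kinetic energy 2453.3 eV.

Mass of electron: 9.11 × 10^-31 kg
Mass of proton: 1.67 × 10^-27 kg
The electron has the longer wavelength.

Using λ = h/√(2mKE):

For electron: λ₁ = h/√(2m₁KE) = 2.48 × 10^-11 m
For proton: λ₂ = h/√(2m₂KE) = 5.78 × 10^-13 m

Since λ ∝ 1/√m at constant kinetic energy, the lighter particle has the longer wavelength.

The electron has the longer de Broglie wavelength.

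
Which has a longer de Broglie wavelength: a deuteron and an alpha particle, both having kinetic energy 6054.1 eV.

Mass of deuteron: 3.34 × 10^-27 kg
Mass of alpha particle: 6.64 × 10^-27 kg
The deuteron has the longer wavelength.

Using λ = h/√(2mKE):

For deuteron: λ₁ = h/√(2m₁KE) = 2.60 × 10^-13 m
For alpha particle: λ₂ = h/√(2m₂KE) = 1.85 × 10^-13 m

Since λ ∝ 1/√m at constant kinetic energy, the lighter particle has the longer wavelength.

The deuteron has the longer de Broglie wavelength.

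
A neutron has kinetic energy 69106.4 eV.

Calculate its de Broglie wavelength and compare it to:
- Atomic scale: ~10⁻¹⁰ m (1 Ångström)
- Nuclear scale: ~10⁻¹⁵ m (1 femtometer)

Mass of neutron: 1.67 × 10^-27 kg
λ = 1.09 × 10^-13 m, which is between nuclear and atomic scales.

Using λ = h/√(2mKE):

KE = 69106.4 eV = 1.107 × 10^-14 J

λ = h/√(2mKE)
λ = (6.626 × 10^-34 J·s) / √(2 × 1.67 × 10^-27 kg × 1.107 × 10^-14 J)
λ = 1.09 × 10^-13 m

Comparison:
- Atomic scale (10⁻¹⁰ m): λ is 0.0011× this size
- Nuclear scale (10⁻¹⁵ m): λ is 1.1e+02× this size

The wavelength is between nuclear and atomic scales.

This wavelength is appropriate for probing atomic structure but too large for nuclear physics experiments.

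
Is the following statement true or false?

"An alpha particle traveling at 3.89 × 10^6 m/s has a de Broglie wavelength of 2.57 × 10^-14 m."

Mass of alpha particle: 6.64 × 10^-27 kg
True

The claim is correct.

Using λ = h/(mv):
λ = (6.626 × 10^-34 J·s) / (6.64 × 10^-27 kg × 3.89 × 10^6 m/s)
λ = 2.57 × 10^-14 m

This matches the claimed value.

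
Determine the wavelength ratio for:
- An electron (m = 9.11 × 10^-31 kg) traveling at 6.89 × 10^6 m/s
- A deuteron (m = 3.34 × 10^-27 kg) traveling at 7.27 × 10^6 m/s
λ₁/λ₂ = 3.87 × 10^3

Using λ = h/(mv):

λ₁ = h/(m₁v₁) = 1.06 × 10^-10 m
λ₂ = h/(m₂v₂) = 2.73 × 10^-14 m

Ratio λ₁/λ₂ = (m₂v₂)/(m₁v₁)
         = (3.34 × 10^-27 kg × 7.27 × 10^6 m/s) / (9.11 × 10^-31 kg × 6.89 × 10^6 m/s)
         = 3.87 × 10^3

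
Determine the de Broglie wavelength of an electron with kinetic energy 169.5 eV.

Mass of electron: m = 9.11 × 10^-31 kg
9.42 × 10^-11 m

Using λ = h/√(2mKE):

First convert KE to Joules: KE = 169.5 eV = 2.716 × 10^-17 J

λ = h/√(2mKE)
λ = (6.626 × 10^-34 J·s) / √(2 × 9.11 × 10^-31 kg × 2.716 × 10^-17 J)
λ = 9.42 × 10^-11 m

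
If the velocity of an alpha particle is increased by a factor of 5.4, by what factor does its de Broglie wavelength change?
The wavelength decreases by a factor of 5.4.

From λ = h/(mv), the wavelength is inversely proportional to velocity:

λ ∝ 1/v

If v → 5.4v, then λ → λ/5.4

When velocity is increased by a factor of 5.4, the wavelength decreases by a factor of 5.4.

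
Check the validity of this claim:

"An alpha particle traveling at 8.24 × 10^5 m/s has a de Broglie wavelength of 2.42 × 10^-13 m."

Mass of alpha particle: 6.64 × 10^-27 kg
False

The claim is incorrect.

Using λ = h/(mv):
λ = (6.626 × 10^-34 J·s) / (6.64 × 10^-27 kg × 8.24 × 10^5 m/s)
λ = 1.21 × 10^-13 m

The actual wavelength differs from the claimed 2.42 × 10^-13 m.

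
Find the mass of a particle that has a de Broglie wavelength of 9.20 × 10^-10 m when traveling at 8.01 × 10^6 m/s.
8.99 × 10^-32 kg

From the de Broglie relation λ = h/(mv), we solve for m:

m = h/(λv)
m = (6.626 × 10^-34 J·s) / (9.20 × 10^-10 m × 8.01 × 10^6 m/s)
m = 8.99 × 10^-32 kg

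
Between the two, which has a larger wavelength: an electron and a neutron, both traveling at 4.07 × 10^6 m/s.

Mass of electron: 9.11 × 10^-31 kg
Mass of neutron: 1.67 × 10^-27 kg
The electron has the longer wavelength.

Using λ = h/(mv), since both particles have the same velocity, the wavelength depends only on mass.

For electron: λ₁ = h/(m₁v) = 1.79 × 10^-10 m
For neutron: λ₂ = h/(m₂v) = 9.75 × 10^-14 m

Since λ ∝ 1/m at constant velocity, the lighter particle has the longer wavelength.

The electron has the longer de Broglie wavelength.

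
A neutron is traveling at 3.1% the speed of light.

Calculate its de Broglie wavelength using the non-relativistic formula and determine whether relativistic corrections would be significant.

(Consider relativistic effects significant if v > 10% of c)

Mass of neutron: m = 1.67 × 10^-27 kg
No, relativistic corrections are not needed.

Using the non-relativistic de Broglie formula λ = h/(mv):

v = 3.1% × c = 9.294 × 10^6 m/s

λ = h/(mv)
λ = (6.626 × 10^-34 J·s) / (1.67 × 10^-27 kg × 9.294 × 10^6 m/s)
λ = 4.27 × 10^-14 m

Since v = 3.1% of c < 10% of c, relativistic corrections are NOT significant and this non-relativistic result is a good approximation.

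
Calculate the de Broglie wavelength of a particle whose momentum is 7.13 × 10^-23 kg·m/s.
9.29 × 10^-12 m

Using the de Broglie relation λ = h/p:

λ = h/p
λ = (6.626 × 10^-34 J·s) / (7.13 × 10^-23 kg·m/s)
λ = 9.29 × 10^-12 m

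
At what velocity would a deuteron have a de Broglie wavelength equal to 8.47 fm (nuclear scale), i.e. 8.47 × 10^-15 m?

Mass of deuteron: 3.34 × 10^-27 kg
2.34 × 10^7 m/s

From λ = h/(mv), solve for v:

v = h/(mλ)
v = (6.626 × 10^-34 J·s) / (3.34 × 10^-27 kg × 8.47 × 10^-15 m)
v = 2.34 × 10^7 m/s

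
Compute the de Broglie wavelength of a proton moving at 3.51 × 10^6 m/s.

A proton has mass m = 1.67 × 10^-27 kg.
1.13 × 10^-13 m

Using the de Broglie relation λ = h/(mv):

λ = h/(mv)
λ = (6.626 × 10^-34 J·s) / (1.67 × 10^-27 kg × 3.51 × 10^6 m/s)
λ = 1.13 × 10^-13 m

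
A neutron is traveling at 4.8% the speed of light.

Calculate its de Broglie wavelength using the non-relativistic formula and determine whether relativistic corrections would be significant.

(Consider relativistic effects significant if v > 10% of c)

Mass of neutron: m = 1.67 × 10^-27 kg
No, relativistic corrections are not needed.

Using the non-relativistic de Broglie formula λ = h/(mv):

v = 4.8% × c = 1.439 × 10^7 m/s

λ = h/(mv)
λ = (6.626 × 10^-34 J·s) / (1.67 × 10^-27 kg × 1.439 × 10^7 m/s)
λ = 2.76 × 10^-14 m

Since v = 4.8% of c < 10% of c, relativistic corrections are NOT significant and this non-relativistic result is a good approximation.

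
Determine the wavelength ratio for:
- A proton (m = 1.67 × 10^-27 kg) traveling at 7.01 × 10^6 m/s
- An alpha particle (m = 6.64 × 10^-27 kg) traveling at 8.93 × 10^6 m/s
λ₁/λ₂ = 5.07

Using λ = h/(mv):

λ₁ = h/(m₁v₁) = 5.66 × 10^-14 m
λ₂ = h/(m₂v₂) = 1.12 × 10^-14 m

Ratio λ₁/λ₂ = (m₂v₂)/(m₁v₁)
         = (6.64 × 10^-27 kg × 8.93 × 10^6 m/s) / (1.67 × 10^-27 kg × 7.01 × 10^6 m/s)
         = 5.07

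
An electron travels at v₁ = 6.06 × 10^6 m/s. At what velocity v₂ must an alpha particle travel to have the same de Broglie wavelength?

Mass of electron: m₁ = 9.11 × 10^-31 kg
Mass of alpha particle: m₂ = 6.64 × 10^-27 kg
v₂ = 8.31 × 10^2 m/s

For equal de Broglie wavelengths: λ₁ = λ₂

h/(m₁v₁) = h/(m₂v₂)
m₁v₁ = m₂v₂
v₂ = v₁ · (m₁/m₂)

v₂ = 6.06 × 10^6 m/s × (9.11 × 10^-31 kg / 6.64 × 10^-27 kg)
v₂ = 8.31 × 10^2 m/s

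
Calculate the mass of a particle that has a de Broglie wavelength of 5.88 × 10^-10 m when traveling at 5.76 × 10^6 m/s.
1.96 × 10^-31 kg

From the de Broglie relation λ = h/(mv), we solve for m:

m = h/(λv)
m = (6.626 × 10^-34 J·s) / (5.88 × 10^-10 m × 5.76 × 10^6 m/s)
m = 1.96 × 10^-31 kg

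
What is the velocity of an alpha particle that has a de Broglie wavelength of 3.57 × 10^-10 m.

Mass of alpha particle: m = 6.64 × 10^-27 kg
2.80 × 10^2 m/s

From the de Broglie relation λ = h/(mv), we solve for v:

v = h/(mλ)
v = (6.626 × 10^-34 J·s) / (6.64 × 10^-27 kg × 3.57 × 10^-10 m)
v = 2.80 × 10^2 m/s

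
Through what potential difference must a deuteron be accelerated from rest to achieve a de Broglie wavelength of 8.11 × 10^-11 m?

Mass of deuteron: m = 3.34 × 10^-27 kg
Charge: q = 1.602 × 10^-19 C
6.24 × 10^-2 V

From λ = h/√(2mqV), we solve for V:

λ² = h²/(2mqV)
V = h²/(2mqλ²)
V = (6.626 × 10^-34 J·s)² / (2 × 3.34 × 10^-27 kg × 1.602 × 10^-19 C × (8.11 × 10^-11 m)²)
V = 6.24 × 10^-2 V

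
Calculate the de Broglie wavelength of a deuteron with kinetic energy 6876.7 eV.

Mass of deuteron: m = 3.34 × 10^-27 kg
2.44 × 10^-13 m

Using λ = h/√(2mKE):

First convert KE to Joules: KE = 6876.7 eV = 1.102 × 10^-15 J

λ = h/√(2mKE)
λ = (6.626 × 10^-34 J·s) / √(2 × 3.34 × 10^-27 kg × 1.102 × 10^-15 J)
λ = 2.44 × 10^-13 m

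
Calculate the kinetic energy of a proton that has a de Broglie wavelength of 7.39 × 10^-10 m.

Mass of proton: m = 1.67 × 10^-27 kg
2.41 × 10^-22 J (or 1.50 × 10^-3 eV)

From λ = h/√(2mKE), we solve for KE:

λ² = h²/(2mKE)
KE = h²/(2mλ²)
KE = (6.626 × 10^-34 J·s)² / (2 × 1.67 × 10^-27 kg × (7.39 × 10^-10 m)²)
KE = 2.41 × 10^-22 J
KE = 1.50 × 10^-3 eV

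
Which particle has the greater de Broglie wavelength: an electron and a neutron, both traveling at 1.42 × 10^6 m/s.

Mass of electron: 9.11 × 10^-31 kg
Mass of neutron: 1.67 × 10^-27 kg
The electron has the longer wavelength.

Using λ = h/(mv), since both particles have the same velocity, the wavelength depends only on mass.

For electron: λ₁ = h/(m₁v) = 5.12 × 10^-10 m
For neutron: λ₂ = h/(m₂v) = 2.79 × 10^-13 m

Since λ ∝ 1/m at constant velocity, the lighter particle has the longer wavelength.

The electron has the longer de Broglie wavelength.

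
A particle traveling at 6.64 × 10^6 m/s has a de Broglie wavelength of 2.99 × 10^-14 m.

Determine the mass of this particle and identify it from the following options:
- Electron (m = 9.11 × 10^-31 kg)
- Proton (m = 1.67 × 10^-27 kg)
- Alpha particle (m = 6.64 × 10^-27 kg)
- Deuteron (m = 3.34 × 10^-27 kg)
The particle is a deuteron.

From λ = h/(mv), solve for mass:

m = h/(λv)
m = (6.626 × 10^-34 J·s) / (2.99 × 10^-14 m × 6.64 × 10^6 m/s)
m = 3.34 × 10^-27 kg

Comparing with the listed masses, this is closest to a deuteron.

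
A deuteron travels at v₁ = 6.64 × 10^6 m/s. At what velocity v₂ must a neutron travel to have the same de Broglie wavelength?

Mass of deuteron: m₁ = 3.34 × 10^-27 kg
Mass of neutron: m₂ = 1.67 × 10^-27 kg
v₂ = 1.33 × 10^7 m/s

For equal de Broglie wavelengths: λ₁ = λ₂

h/(m₁v₁) = h/(m₂v₂)
m₁v₁ = m₂v₂
v₂ = v₁ · (m₁/m₂)

v₂ = 6.64 × 10^6 m/s × (3.34 × 10^-27 kg / 1.67 × 10^-27 kg)
v₂ = 1.33 × 10^7 m/s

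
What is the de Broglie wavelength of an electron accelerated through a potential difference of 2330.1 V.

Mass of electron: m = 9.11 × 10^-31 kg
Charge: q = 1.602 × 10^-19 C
2.54 × 10^-11 m

When a particle is accelerated through voltage V, it gains kinetic energy KE = qV.

The de Broglie wavelength is then λ = h/√(2mqV):

λ = h/√(2mqV)
λ = (6.626 × 10^-34 J·s) / √(2 × 9.11 × 10^-31 kg × 1.602 × 10^-19 C × 2330.1 V)
λ = 2.54 × 10^-11 m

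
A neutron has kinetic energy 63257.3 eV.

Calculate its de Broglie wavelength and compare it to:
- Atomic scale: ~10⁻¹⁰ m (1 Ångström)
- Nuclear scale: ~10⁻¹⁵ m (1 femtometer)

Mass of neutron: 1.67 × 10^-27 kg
λ = 1.14 × 10^-13 m, which is between nuclear and atomic scales.

Using λ = h/√(2mKE):

KE = 63257.3 eV = 1.013 × 10^-14 J

λ = h/√(2mKE)
λ = (6.626 × 10^-34 J·s) / √(2 × 1.67 × 10^-27 kg × 1.013 × 10^-14 J)
λ = 1.14 × 10^-13 m

Comparison:
- Atomic scale (10⁻¹⁰ m): λ is 0.0011× this size
- Nuclear scale (10⁻¹⁵ m): λ is 1.1e+02× this size

The wavelength is between nuclear and atomic scales.

This wavelength is appropriate for probing atomic structure but too large for nuclear physics experiments.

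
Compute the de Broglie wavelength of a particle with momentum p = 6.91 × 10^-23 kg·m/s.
9.59 × 10^-12 m

Using the de Broglie relation λ = h/p:

λ = h/p
λ = (6.626 × 10^-34 J·s) / (6.91 × 10^-23 kg·m/s)
λ = 9.59 × 10^-12 m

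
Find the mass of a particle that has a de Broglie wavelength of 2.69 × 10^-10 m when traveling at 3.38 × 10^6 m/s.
7.29 × 10^-31 kg

From the de Broglie relation λ = h/(mv), we solve for m:

m = h/(λv)
m = (6.626 × 10^-34 J·s) / (2.69 × 10^-10 m × 3.38 × 10^6 m/s)
m = 7.29 × 10^-31 kg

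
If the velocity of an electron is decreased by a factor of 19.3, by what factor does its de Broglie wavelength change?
The wavelength increases by a factor of 19.3.

From λ = h/(mv), the wavelength is inversely proportional to velocity:

λ ∝ 1/v

If v → v/19.3, then λ → 19.3λ

When velocity is decreased by a factor of 19.3, the wavelength increases by a factor of 19.3.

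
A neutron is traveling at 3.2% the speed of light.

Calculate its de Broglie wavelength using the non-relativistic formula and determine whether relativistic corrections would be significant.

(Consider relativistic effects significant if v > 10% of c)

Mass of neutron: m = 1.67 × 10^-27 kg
No, relativistic corrections are not needed.

Using the non-relativistic de Broglie formula λ = h/(mv):

v = 3.2% × c = 9.593 × 10^6 m/s

λ = h/(mv)
λ = (6.626 × 10^-34 J·s) / (1.67 × 10^-27 kg × 9.593 × 10^6 m/s)
λ = 4.14 × 10^-14 m

Since v = 3.2% of c < 10% of c, relativistic corrections are NOT significant and this non-relativistic result is a good approximation.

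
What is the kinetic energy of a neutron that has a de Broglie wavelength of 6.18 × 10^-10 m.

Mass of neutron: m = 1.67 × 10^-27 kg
3.44 × 10^-22 J (or 2.15 × 10^-3 eV)

From λ = h/√(2mKE), we solve for KE:

λ² = h²/(2mKE)
KE = h²/(2mλ²)
KE = (6.626 × 10^-34 J·s)² / (2 × 1.67 × 10^-27 kg × (6.18 × 10^-10 m)²)
KE = 3.44 × 10^-22 J
KE = 2.15 × 10^-3 eV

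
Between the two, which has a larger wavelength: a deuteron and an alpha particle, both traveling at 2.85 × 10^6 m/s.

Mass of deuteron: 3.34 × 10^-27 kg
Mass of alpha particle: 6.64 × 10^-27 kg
The deuteron has the longer wavelength.

Using λ = h/(mv), since both particles have the same velocity, the wavelength depends only on mass.

For deuteron: λ₁ = h/(m₁v) = 6.96 × 10^-14 m
For alpha particle: λ₂ = h/(m₂v) = 3.50 × 10^-14 m

Since λ ∝ 1/m at constant velocity, the lighter particle has the longer wavelength.

The deuteron has the longer de Broglie wavelength.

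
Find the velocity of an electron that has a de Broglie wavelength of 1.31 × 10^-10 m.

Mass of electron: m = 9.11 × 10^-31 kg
5.55 × 10^6 m/s

From the de Broglie relation λ = h/(mv), we solve for v:

v = h/(mλ)
v = (6.626 × 10^-34 J·s) / (9.11 × 10^-31 kg × 1.31 × 10^-10 m)
v = 5.55 × 10^6 m/s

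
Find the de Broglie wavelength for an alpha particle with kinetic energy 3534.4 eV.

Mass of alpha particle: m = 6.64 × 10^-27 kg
2.42 × 10^-13 m

Using λ = h/√(2mKE):

First convert KE to Joules: KE = 3534.4 eV = 5.663 × 10^-16 J

λ = h/√(2mKE)
λ = (6.626 × 10^-34 J·s) / √(2 × 6.64 × 10^-27 kg × 5.663 × 10^-16 J)
λ = 2.42 × 10^-13 m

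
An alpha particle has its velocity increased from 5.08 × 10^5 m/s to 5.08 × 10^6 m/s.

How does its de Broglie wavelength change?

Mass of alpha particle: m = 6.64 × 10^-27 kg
The wavelength decreases by a factor of 10.

Using λ = h/(mv):

Initial wavelength: λ₁ = h/(mv₁) = 1.96 × 10^-13 m
Final wavelength: λ₂ = h/(mv₂) = 1.96 × 10^-14 m

Since λ ∝ 1/v, when velocity increases by a factor of 10, the wavelength decreases by a factor of 10.

λ₂/λ₁ = v₁/v₂ = 1/10

The wavelength decreases by a factor of 10.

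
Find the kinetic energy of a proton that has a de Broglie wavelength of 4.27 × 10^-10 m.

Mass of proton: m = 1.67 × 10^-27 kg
7.21 × 10^-22 J (or 4.50 × 10^-3 eV)

From λ = h/√(2mKE), we solve for KE:

λ² = h²/(2mKE)
KE = h²/(2mλ²)
KE = (6.626 × 10^-34 J·s)² / (2 × 1.67 × 10^-27 kg × (4.27 × 10^-10 m)²)
KE = 7.21 × 10^-22 J
KE = 4.50 × 10^-3 eV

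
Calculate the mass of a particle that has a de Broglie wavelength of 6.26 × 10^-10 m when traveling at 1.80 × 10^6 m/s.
5.88 × 10^-31 kg

From the de Broglie relation λ = h/(mv), we solve for m:

m = h/(λv)
m = (6.626 × 10^-34 J·s) / (6.26 × 10^-10 m × 1.80 × 10^6 m/s)
m = 5.88 × 10^-31 kg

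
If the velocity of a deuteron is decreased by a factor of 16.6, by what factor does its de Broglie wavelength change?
The wavelength increases by a factor of 16.6.

From λ = h/(mv), the wavelength is inversely proportional to velocity:

λ ∝ 1/v

If v → v/16.6, then λ → 16.6λ

When velocity is decreased by a factor of 16.6, the wavelength increases by a factor of 16.6.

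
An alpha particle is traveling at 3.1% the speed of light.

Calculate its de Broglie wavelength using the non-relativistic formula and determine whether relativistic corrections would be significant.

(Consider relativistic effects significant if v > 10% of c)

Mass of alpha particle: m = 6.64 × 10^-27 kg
No, relativistic corrections are not needed.

Using the non-relativistic de Broglie formula λ = h/(mv):

v = 3.1% × c = 9.294 × 10^6 m/s

λ = h/(mv)
λ = (6.626 × 10^-34 J·s) / (6.64 × 10^-27 kg × 9.294 × 10^6 m/s)
λ = 1.07 × 10^-14 m

Since v = 3.1% of c < 10% of c, relativistic corrections are NOT significant and this non-relativistic result is a good approximation.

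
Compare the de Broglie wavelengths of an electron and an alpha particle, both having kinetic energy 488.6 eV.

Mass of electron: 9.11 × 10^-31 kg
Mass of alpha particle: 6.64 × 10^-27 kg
The electron has the longer wavelength.

Using λ = h/√(2mKE):

For electron: λ₁ = h/√(2m₁KE) = 5.55 × 10^-11 m
For alpha particle: λ₂ = h/√(2m₂KE) = 6.50 × 10^-13 m

Since λ ∝ 1/√m at constant kinetic energy, the lighter particle has the longer wavelength.

The electron has the longer de Broglie wavelength.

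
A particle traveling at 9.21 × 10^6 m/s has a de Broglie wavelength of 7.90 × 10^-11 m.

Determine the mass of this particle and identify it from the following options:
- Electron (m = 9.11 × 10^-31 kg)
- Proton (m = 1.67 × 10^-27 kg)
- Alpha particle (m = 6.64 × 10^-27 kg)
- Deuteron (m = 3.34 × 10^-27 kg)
The particle is an electron.

From λ = h/(mv), solve for mass:

m = h/(λv)
m = (6.626 × 10^-34 J·s) / (7.90 × 10^-11 m × 9.21 × 10^6 m/s)
m = 9.11 × 10^-31 kg

Comparing with the listed masses, this is closest to an electron.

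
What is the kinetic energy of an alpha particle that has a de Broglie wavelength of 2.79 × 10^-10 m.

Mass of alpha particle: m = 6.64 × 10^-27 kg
4.25 × 10^-22 J (or 2.65 × 10^-3 eV)

From λ = h/√(2mKE), we solve for KE:

λ² = h²/(2mKE)
KE = h²/(2mλ²)
KE = (6.626 × 10^-34 J·s)² / (2 × 6.64 × 10^-27 kg × (2.79 × 10^-10 m)²)
KE = 4.25 × 10^-22 J
KE = 2.65 × 10^-3 eV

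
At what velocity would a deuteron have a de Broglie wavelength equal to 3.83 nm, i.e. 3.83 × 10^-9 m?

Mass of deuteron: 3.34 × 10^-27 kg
5.18 × 10^1 m/s

From λ = h/(mv), solve for v:

v = h/(mλ)
v = (6.626 × 10^-34 J·s) / (3.34 × 10^-27 kg × 3.83 × 10^-9 m)
v = 5.18 × 10^1 m/s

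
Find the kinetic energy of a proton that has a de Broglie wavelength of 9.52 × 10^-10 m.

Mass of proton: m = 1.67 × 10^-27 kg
1.45 × 10^-22 J (or 9.05 × 10^-4 eV)

From λ = h/√(2mKE), we solve for KE:

λ² = h²/(2mKE)
KE = h²/(2mλ²)
KE = (6.626 × 10^-34 J·s)² / (2 × 1.67 × 10^-27 kg × (9.52 × 10^-10 m)²)
KE = 1.45 × 10^-22 J
KE = 9.05 × 10^-4 eV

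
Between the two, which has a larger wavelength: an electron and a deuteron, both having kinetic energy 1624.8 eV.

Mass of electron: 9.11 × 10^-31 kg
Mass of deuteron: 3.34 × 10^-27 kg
The electron has the longer wavelength.

Using λ = h/√(2mKE):

For electron: λ₁ = h/√(2m₁KE) = 3.04 × 10^-11 m
For deuteron: λ₂ = h/√(2m₂KE) = 5.02 × 10^-13 m

Since λ ∝ 1/√m at constant kinetic energy, the lighter particle has the longer wavelength.

The electron has the longer de Broglie wavelength.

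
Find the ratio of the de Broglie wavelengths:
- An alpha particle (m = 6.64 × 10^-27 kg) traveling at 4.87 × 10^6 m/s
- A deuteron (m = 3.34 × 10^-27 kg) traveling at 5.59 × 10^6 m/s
λ₁/λ₂ = 0.577

Using λ = h/(mv):

λ₁ = h/(m₁v₁) = 2.05 × 10^-14 m
λ₂ = h/(m₂v₂) = 3.55 × 10^-14 m

Ratio λ₁/λ₂ = (m₂v₂)/(m₁v₁)
         = (3.34 × 10^-27 kg × 5.59 × 10^6 m/s) / (6.64 × 10^-27 kg × 4.87 × 10^6 m/s)
         = 0.577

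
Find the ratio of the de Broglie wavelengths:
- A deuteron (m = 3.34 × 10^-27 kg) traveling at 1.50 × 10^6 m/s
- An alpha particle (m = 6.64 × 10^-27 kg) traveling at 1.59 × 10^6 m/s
λ₁/λ₂ = 2.11

Using λ = h/(mv):

λ₁ = h/(m₁v₁) = 1.32 × 10^-13 m
λ₂ = h/(m₂v₂) = 6.28 × 10^-14 m

Ratio λ₁/λ₂ = (m₂v₂)/(m₁v₁)
         = (6.64 × 10^-27 kg × 1.59 × 10^6 m/s) / (3.34 × 10^-27 kg × 1.50 × 10^6 m/s)
         = 2.11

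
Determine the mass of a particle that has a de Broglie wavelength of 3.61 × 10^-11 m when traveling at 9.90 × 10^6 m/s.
1.85 × 10^-30 kg

From the de Broglie relation λ = h/(mv), we solve for m:

m = h/(λv)
m = (6.626 × 10^-34 J·s) / (3.61 × 10^-11 m × 9.90 × 10^6 m/s)
m = 1.85 × 10^-30 kg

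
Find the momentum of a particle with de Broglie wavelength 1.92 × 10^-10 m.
3.45 × 10^-24 kg·m/s

From the de Broglie relation λ = h/p, we solve for p:

p = h/λ
p = (6.626 × 10^-34 J·s) / (1.92 × 10^-10 m)
p = 3.45 × 10^-24 kg·m/s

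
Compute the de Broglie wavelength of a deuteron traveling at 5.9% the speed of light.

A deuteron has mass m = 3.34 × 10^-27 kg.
1.12 × 10^-14 m

Using the de Broglie relation λ = h/(mv):

v = 5.9% × c = 1.769 × 10^7 m/s

λ = h/(mv)
λ = (6.626 × 10^-34 J·s) / (3.34 × 10^-27 kg × 1.769 × 10^7 m/s)
λ = 1.12 × 10^-14 m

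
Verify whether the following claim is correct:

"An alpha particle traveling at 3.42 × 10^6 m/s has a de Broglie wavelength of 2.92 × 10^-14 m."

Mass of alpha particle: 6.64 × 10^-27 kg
True

The claim is correct.

Using λ = h/(mv):
λ = (6.626 × 10^-34 J·s) / (6.64 × 10^-27 kg × 3.42 × 10^6 m/s)
λ = 2.92 × 10^-14 m

This matches the claimed value.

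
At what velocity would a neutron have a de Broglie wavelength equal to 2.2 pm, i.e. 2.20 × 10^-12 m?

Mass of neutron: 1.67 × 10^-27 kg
1.80 × 10^5 m/s

From λ = h/(mv), solve for v:

v = h/(mλ)
v = (6.626 × 10^-34 J·s) / (1.67 × 10^-27 kg × 2.20 × 10^-12 m)
v = 1.80 × 10^5 m/s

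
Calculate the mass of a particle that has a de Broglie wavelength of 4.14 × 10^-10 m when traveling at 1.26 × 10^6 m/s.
1.27 × 10^-30 kg

From the de Broglie relation λ = h/(mv), we solve for m:

m = h/(λv)
m = (6.626 × 10^-34 J·s) / (4.14 × 10^-10 m × 1.26 × 10^6 m/s)
m = 1.27 × 10^-30 kg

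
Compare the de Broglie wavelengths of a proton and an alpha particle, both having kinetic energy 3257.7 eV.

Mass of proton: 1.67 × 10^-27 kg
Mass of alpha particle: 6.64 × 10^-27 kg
The proton has the longer wavelength.

Using λ = h/√(2mKE):

For proton: λ₁ = h/√(2m₁KE) = 5.02 × 10^-13 m
For alpha particle: λ₂ = h/√(2m₂KE) = 2.52 × 10^-13 m

Since λ ∝ 1/√m at constant kinetic energy, the lighter particle has the longer wavelength.

The proton has the longer de Broglie wavelength.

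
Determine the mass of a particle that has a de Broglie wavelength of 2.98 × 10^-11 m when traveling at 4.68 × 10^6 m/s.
4.75 × 10^-30 kg

From the de Broglie relation λ = h/(mv), we solve for m:

m = h/(λv)
m = (6.626 × 10^-34 J·s) / (2.98 × 10^-11 m × 4.68 × 10^6 m/s)
m = 4.75 × 10^-30 kg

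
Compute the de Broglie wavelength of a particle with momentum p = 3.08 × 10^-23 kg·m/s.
2.15 × 10^-11 m

Using the de Broglie relation λ = h/p:

λ = h/p
λ = (6.626 × 10^-34 J·s) / (3.08 × 10^-23 kg·m/s)
λ = 2.15 × 10^-11 m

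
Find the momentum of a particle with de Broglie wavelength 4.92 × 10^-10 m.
1.35 × 10^-24 kg·m/s

From the de Broglie relation λ = h/p, we solve for p:

p = h/λ
p = (6.626 × 10^-34 J·s) / (4.92 × 10^-10 m)
p = 1.35 × 10^-24 kg·m/s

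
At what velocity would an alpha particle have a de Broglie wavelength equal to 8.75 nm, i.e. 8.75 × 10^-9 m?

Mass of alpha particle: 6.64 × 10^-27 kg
1.14 × 10^1 m/s

From λ = h/(mv), solve for v:

v = h/(mλ)
v = (6.626 × 10^-34 J·s) / (6.64 × 10^-27 kg × 8.75 × 10^-9 m)
v = 1.14 × 10^1 m/s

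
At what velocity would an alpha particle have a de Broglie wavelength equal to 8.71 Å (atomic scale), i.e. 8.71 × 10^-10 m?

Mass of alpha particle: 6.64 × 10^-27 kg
1.15 × 10^2 m/s

From λ = h/(mv), solve for v:

v = h/(mλ)
v = (6.626 × 10^-34 J·s) / (6.64 × 10^-27 kg × 8.71 × 10^-10 m)
v = 1.15 × 10^2 m/s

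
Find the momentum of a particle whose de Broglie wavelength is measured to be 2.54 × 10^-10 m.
2.61 × 10^-24 kg·m/s

From the de Broglie relation λ = h/p, we solve for p:

p = h/λ
p = (6.626 × 10^-34 J·s) / (2.54 × 10^-10 m)
p = 2.61 × 10^-24 kg·m/s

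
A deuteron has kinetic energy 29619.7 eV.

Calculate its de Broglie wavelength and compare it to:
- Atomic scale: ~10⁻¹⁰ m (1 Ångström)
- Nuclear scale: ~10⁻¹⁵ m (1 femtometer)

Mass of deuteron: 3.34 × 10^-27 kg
λ = 1.18 × 10^-13 m, which is between nuclear and atomic scales.

Using λ = h/√(2mKE):

KE = 29619.7 eV = 4.746 × 10^-15 J

λ = h/√(2mKE)
λ = (6.626 × 10^-34 J·s) / √(2 × 3.34 × 10^-27 kg × 4.746 × 10^-15 J)
λ = 1.18 × 10^-13 m

Comparison:
- Atomic scale (10⁻¹⁰ m): λ is 0.0012× this size
- Nuclear scale (10⁻¹⁵ m): λ is 1.2e+02× this size

The wavelength is between nuclear and atomic scales.

This wavelength is appropriate for probing atomic structure but too large for nuclear physics experiments.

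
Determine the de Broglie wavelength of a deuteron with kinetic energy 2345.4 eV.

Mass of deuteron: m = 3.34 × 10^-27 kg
4.18 × 10^-13 m

Using λ = h/√(2mKE):

First convert KE to Joules: KE = 2345.4 eV = 3.758 × 10^-16 J

λ = h/√(2mKE)
λ = (6.626 × 10^-34 J·s) / √(2 × 3.34 × 10^-27 kg × 3.758 × 10^-16 J)
λ = 4.18 × 10^-13 m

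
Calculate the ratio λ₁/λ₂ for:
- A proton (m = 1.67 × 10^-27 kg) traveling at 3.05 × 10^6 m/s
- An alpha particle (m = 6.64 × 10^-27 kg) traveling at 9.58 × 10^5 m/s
λ₁/λ₂ = 1.25

Using λ = h/(mv):

λ₁ = h/(m₁v₁) = 1.30 × 10^-13 m
λ₂ = h/(m₂v₂) = 1.04 × 10^-13 m

Ratio λ₁/λ₂ = (m₂v₂)/(m₁v₁)
         = (6.64 × 10^-27 kg × 9.58 × 10^5 m/s) / (1.67 × 10^-27 kg × 3.05 × 10^6 m/s)
         = 1.25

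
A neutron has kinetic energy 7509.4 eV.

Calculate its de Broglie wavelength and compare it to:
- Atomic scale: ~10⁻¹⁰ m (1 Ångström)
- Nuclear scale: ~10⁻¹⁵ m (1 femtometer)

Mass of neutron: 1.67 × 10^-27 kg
λ = 3.31 × 10^-13 m, which is between nuclear and atomic scales.

Using λ = h/√(2mKE):

KE = 7509.4 eV = 1.203 × 10^-15 J

λ = h/√(2mKE)
λ = (6.626 × 10^-34 J·s) / √(2 × 1.67 × 10^-27 kg × 1.203 × 10^-15 J)
λ = 3.31 × 10^-13 m

Comparison:
- Atomic scale (10⁻¹⁰ m): λ is 0.0033× this size
- Nuclear scale (10⁻¹⁵ m): λ is 3.3e+02× this size

The wavelength is between nuclear and atomic scales.

This wavelength is appropriate for probing atomic structure but too large for nuclear physics experiments.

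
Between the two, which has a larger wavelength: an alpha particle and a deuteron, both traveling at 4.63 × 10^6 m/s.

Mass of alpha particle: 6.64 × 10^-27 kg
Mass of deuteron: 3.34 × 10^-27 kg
The deuteron has the longer wavelength.

Using λ = h/(mv), since both particles have the same velocity, the wavelength depends only on mass.

For alpha particle: λ₁ = h/(m₁v) = 2.16 × 10^-14 m
For deuteron: λ₂ = h/(m₂v) = 4.28 × 10^-14 m

Since λ ∝ 1/m at constant velocity, the lighter particle has the longer wavelength.

The deuteron has the longer de Broglie wavelength.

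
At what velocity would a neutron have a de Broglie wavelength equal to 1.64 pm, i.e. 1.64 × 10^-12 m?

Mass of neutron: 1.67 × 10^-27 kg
2.42 × 10^5 m/s

From λ = h/(mv), solve for v:

v = h/(mλ)
v = (6.626 × 10^-34 J·s) / (1.67 × 10^-27 kg × 1.64 × 10^-12 m)
v = 2.42 × 10^5 m/s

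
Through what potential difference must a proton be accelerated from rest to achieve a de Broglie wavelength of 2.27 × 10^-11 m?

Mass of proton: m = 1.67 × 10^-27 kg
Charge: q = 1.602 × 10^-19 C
1.59 V

From λ = h/√(2mqV), we solve for V:

λ² = h²/(2mqV)
V = h²/(2mqλ²)
V = (6.626 × 10^-34 J·s)² / (2 × 1.67 × 10^-27 kg × 1.602 × 10^-19 C × (2.27 × 10^-11 m)²)
V = 1.59 V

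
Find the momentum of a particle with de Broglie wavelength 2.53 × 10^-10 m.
2.62 × 10^-24 kg·m/s

From the de Broglie relation λ = h/p, we solve for p:

p = h/λ
p = (6.626 × 10^-34 J·s) / (2.53 × 10^-10 m)
p = 2.62 × 10^-24 kg·m/s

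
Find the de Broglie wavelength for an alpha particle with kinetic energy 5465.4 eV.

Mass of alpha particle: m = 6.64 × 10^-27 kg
1.94 × 10^-13 m

Using λ = h/√(2mKE):

First convert KE to Joules: KE = 5465.4 eV = 8.757 × 10^-16 J

λ = h/√(2mKE)
λ = (6.626 × 10^-34 J·s) / √(2 × 6.64 × 10^-27 kg × 8.757 × 10^-16 J)
λ = 1.94 × 10^-13 m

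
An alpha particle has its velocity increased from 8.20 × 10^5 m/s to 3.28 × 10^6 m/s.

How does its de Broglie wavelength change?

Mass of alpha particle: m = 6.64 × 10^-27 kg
The wavelength decreases by a factor of 4.

Using λ = h/(mv):

Initial wavelength: λ₁ = h/(mv₁) = 1.22 × 10^-13 m
Final wavelength: λ₂ = h/(mv₂) = 3.04 × 10^-14 m

Since λ ∝ 1/v, when velocity increases by a factor of 4, the wavelength decreases by a factor of 4.

λ₂/λ₁ = v₁/v₂ = 1/4

The wavelength decreases by a factor of 4.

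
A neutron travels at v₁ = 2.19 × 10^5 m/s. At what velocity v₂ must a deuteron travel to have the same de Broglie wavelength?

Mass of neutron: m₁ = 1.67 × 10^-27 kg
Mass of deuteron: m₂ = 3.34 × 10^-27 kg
v₂ = 1.10 × 10^5 m/s

For equal de Broglie wavelengths: λ₁ = λ₂

h/(m₁v₁) = h/(m₂v₂)
m₁v₁ = m₂v₂
v₂ = v₁ · (m₁/m₂)

v₂ = 2.19 × 10^5 m/s × (1.67 × 10^-27 kg / 3.34 × 10^-27 kg)
v₂ = 1.10 × 10^5 m/s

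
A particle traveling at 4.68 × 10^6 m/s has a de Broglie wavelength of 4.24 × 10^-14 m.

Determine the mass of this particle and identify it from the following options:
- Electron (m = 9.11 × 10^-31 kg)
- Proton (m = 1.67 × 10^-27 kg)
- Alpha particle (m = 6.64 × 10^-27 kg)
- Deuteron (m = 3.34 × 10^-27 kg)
The particle is a deuteron.

From λ = h/(mv), solve for mass:

m = h/(λv)
m = (6.626 × 10^-34 J·s) / (4.24 × 10^-14 m × 4.68 × 10^6 m/s)
m = 3.34 × 10^-27 kg

Comparing with the listed masses, this is closest to a deuteron.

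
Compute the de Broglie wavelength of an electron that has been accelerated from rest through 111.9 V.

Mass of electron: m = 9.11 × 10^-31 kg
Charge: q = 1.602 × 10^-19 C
1.16 × 10^-10 m

When a particle is accelerated through voltage V, it gains kinetic energy KE = qV.

The de Broglie wavelength is then λ = h/√(2mqV):

λ = h/√(2mqV)
λ = (6.626 × 10^-34 J·s) / √(2 × 9.11 × 10^-31 kg × 1.602 × 10^-19 C × 111.9 V)
λ = 1.16 × 10^-10 m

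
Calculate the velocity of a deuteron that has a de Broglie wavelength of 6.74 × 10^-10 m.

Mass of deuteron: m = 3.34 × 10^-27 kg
2.94 × 10^2 m/s

From the de Broglie relation λ = h/(mv), we solve for v:

v = h/(mλ)
v = (6.626 × 10^-34 J·s) / (3.34 × 10^-27 kg × 6.74 × 10^-10 m)
v = 2.94 × 10^2 m/s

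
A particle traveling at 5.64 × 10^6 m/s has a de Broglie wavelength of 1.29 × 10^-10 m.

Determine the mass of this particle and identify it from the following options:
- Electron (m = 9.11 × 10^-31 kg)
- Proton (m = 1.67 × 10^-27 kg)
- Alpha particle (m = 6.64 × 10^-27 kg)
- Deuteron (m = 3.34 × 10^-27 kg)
The particle is an electron.

From λ = h/(mv), solve for mass:

m = h/(λv)
m = (6.626 × 10^-34 J·s) / (1.29 × 10^-10 m × 5.64 × 10^6 m/s)
m = 9.11 × 10^-31 kg

Comparing with the listed masses, this is closest to an electron.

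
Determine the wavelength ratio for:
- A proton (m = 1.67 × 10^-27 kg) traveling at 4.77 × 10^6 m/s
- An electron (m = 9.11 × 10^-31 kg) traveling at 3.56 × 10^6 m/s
λ₁/λ₂ = 4.07 × 10^-4

Using λ = h/(mv):

λ₁ = h/(m₁v₁) = 8.32 × 10^-14 m
λ₂ = h/(m₂v₂) = 2.04 × 10^-10 m

Ratio λ₁/λ₂ = (m₂v₂)/(m₁v₁)
         = (9.11 × 10^-31 kg × 3.56 × 10^6 m/s) / (1.67 × 10^-27 kg × 4.77 × 10^6 m/s)
         = 4.07 × 10^-4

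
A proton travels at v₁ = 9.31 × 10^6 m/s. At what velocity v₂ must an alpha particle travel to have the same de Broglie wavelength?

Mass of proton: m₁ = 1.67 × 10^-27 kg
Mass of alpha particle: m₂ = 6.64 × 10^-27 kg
v₂ = 2.34 × 10^6 m/s

For equal de Broglie wavelengths: λ₁ = λ₂

h/(m₁v₁) = h/(m₂v₂)
m₁v₁ = m₂v₂
v₂ = v₁ · (m₁/m₂)

v₂ = 9.31 × 10^6 m/s × (1.67 × 10^-27 kg / 6.64 × 10^-27 kg)
v₂ = 2.34 × 10^6 m/s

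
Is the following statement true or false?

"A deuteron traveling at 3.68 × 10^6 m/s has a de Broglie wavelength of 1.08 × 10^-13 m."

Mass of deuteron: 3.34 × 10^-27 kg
False

The claim is incorrect.

Using λ = h/(mv):
λ = (6.626 × 10^-34 J·s) / (3.34 × 10^-27 kg × 3.68 × 10^6 m/s)
λ = 5.39 × 10^-14 m

The actual wavelength differs from the claimed 1.08 × 10^-13 m.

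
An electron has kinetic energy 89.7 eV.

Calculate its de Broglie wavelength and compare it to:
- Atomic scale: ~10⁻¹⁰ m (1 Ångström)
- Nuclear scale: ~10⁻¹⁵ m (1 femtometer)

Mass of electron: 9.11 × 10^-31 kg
λ = 1.29 × 10^-10 m, which is larger than typical atomic dimensions (~1 Å).

Using λ = h/√(2mKE):

KE = 89.7 eV = 1.437 × 10^-17 J

λ = h/√(2mKE)
λ = (6.626 × 10^-34 J·s) / √(2 × 9.11 × 10^-31 kg × 1.437 × 10^-17 J)
λ = 1.29 × 10^-10 m

Comparison:
- Atomic scale (10⁻¹⁰ m): λ is 1.3× this size
- Nuclear scale (10⁻¹⁵ m): λ is 1.3e+05× this size

The wavelength is larger than typical atomic dimensions (~1 Å).

This wavelength is significant for atomic-scale phenomena like electron diffraction from crystal lattices.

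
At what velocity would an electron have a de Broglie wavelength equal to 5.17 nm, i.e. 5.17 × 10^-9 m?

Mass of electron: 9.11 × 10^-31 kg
1.41 × 10^5 m/s

From λ = h/(mv), solve for v:

v = h/(mλ)
v = (6.626 × 10^-34 J·s) / (9.11 × 10^-31 kg × 5.17 × 10^-9 m)
v = 1.41 × 10^5 m/s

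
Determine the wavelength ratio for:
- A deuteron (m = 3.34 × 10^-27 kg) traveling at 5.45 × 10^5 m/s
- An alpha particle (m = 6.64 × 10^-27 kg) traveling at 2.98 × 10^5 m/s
λ₁/λ₂ = 1.09

Using λ = h/(mv):

λ₁ = h/(m₁v₁) = 3.64 × 10^-13 m
λ₂ = h/(m₂v₂) = 3.35 × 10^-13 m

Ratio λ₁/λ₂ = (m₂v₂)/(m₁v₁)
         = (6.64 × 10^-27 kg × 2.98 × 10^5 m/s) / (3.34 × 10^-27 kg × 5.45 × 10^5 m/s)
         = 1.09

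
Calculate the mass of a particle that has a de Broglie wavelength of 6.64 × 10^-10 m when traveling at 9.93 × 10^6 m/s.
1.00 × 10^-31 kg

From the de Broglie relation λ = h/(mv), we solve for m:

m = h/(λv)
m = (6.626 × 10^-34 J·s) / (6.64 × 10^-10 m × 9.93 × 10^6 m/s)
m = 1.00 × 10^-31 kg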